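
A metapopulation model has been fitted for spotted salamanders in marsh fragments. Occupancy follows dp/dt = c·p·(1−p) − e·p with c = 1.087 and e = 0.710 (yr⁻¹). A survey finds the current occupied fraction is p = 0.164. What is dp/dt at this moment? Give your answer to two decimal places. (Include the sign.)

Colonization term: c·p·(1−p) = 1.087×0.164×0.8360 = 0.14903.
Extinction term: e·p = 0.11644.
dp/dt = 0.14903 − 0.11644 = 0.03259.

0.03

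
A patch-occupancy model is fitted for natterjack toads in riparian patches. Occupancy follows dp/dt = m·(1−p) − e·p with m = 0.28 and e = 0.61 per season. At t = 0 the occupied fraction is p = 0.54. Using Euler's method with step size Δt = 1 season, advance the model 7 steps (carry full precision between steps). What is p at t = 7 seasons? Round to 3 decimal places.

0.315

Update rule: p ← p + [m·(1−p) − e·p]·Δt with Δt = 1.
p: 0.54000 → 0.33940  (Δp = -0.20060)
p: 0.33940 → 0.31733  (Δp = -0.02207)
p: 0.31733 → 0.31491  (Δp = -0.00243)
p: 0.31491 → 0.31464  (Δp = -0.00027)
p: 0.31464 → 0.31461  (Δp = -0.00003)
p: 0.31461 → 0.31461  (Δp = -0.00000)
p: 0.31461 → 0.31461  (Δp = -0.00000)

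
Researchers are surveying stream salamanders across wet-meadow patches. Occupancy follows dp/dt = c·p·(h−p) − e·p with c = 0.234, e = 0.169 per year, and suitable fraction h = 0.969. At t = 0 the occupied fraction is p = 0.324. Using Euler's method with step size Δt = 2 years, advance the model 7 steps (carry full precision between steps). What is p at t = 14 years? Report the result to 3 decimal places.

Update rule: p ← p + [c·p·(h−p) − e·p]·Δt with Δt = 2.
p: 0.32400 → 0.31229  (Δp = -0.01171)
p: 0.31229 → 0.30272  (Δp = -0.00957)
p: 0.30272 → 0.29479  (Δp = -0.00792)
p: 0.29479 → 0.28817  (Δp = -0.00662)
p: 0.28817 → 0.28259  (Δp = -0.00558)
p: 0.28259 → 0.27785  (Δp = -0.00474)
p: 0.27785 → 0.27381  (Δp = -0.00404)

0.274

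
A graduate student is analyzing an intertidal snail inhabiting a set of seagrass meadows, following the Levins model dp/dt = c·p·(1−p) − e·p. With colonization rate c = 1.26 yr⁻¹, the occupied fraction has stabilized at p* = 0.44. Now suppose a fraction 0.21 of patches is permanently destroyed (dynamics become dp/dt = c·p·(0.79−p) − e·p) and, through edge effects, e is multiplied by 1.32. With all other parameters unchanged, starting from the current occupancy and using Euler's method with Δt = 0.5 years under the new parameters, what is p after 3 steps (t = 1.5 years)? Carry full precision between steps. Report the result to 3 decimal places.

Balance c(1−p*) = e gives e = 1.26×(1 − 0.44000) = 0.70560.
Starting from p₀ = 0.44000; update p ← p + (dp/dt)·Δt with the new parameters.
t = 0.5: p = 0.44000 + (-0.10789) = 0.33211
t = 1: p = 0.33211 + (-0.05886) = 0.27325
t = 1.5: p = 0.27325 + (-0.03830) = 0.23496

0.235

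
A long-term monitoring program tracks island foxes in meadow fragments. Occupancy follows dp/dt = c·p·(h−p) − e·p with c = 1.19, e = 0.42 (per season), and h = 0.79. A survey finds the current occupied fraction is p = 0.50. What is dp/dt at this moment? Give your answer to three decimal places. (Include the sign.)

Colonization term: c·p·(h−p) = 1.19×0.50×0.2900 = 0.17255.
Extinction term: e·p = 0.21000.
dp/dt = 0.17255 − 0.21000 = -0.03745.

-0.037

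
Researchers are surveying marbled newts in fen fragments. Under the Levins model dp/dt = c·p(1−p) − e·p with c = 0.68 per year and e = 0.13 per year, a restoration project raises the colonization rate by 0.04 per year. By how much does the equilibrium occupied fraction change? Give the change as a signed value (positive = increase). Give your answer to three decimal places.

0.011

Before: p* = 1 − 0.13/0.68 = 0.8088.
After the change, c = 0.72, e = 0.13, so p* = 1 − 0.13/0.72 = 0.8194.
Δp* = 0.8194 − 0.8088 = +0.0106.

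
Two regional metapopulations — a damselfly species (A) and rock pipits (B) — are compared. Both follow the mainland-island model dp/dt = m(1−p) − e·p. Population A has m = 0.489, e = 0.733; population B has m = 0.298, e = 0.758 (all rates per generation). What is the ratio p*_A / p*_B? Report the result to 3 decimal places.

A: p*_A = m/(m+e) = 0.489/1.2220 = 0.4002.
B: p*_B = 0.298/1.0560 = 0.2822.
p*_A / p*_B = 0.4002/0.2822 = 1.4180.

1.418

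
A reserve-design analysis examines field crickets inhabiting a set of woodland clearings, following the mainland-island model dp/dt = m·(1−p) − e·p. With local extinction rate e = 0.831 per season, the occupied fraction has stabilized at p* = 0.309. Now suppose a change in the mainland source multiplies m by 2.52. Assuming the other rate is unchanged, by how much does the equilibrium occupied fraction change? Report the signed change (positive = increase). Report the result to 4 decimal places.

Balance m(1−p*) = e·p* gives m = e·p*/(1−p*) = 0.831×0.30900/0.69100 = 0.37160.
New p* = m/(m+e) = 0.93643/(0.93643+0.83100) = 0.52983.
Δp* = 0.52983 − 0.30900 = +0.22083.

0.2208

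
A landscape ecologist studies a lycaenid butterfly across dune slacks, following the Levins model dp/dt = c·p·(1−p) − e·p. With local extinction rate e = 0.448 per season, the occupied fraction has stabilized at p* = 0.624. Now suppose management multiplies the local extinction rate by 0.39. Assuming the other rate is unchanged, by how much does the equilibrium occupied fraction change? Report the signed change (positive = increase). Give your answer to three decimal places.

Balance c(1−p*) = e gives c = e/(1 − 0.62400) = 0.448/0.37600 = 1.19149.
New p* = 1 − e/c = 1 − 0.17472/1.19149 = 0.85336.
Δp* = 0.85336 − 0.62400 = +0.22936.

0.229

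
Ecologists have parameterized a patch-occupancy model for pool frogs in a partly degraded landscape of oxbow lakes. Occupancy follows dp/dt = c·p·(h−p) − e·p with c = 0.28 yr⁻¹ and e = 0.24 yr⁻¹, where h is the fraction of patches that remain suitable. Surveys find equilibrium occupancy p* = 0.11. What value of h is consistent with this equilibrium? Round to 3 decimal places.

0.967

At equilibrium c(h−p*) = e, so h = p* + e/c.
h = 0.11 + 0.24/0.28 = 0.11 + 0.8571 = 0.9671.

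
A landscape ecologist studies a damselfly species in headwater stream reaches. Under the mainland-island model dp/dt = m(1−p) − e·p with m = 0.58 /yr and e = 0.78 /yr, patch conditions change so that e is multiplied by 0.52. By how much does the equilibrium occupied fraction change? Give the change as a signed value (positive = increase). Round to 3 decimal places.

0.162

Before: p* = 0.58/(0.58+0.78) = 0.4265.
After: m = 0.58, e = 0.4056; p* = 0.58/0.9856 = 0.5885.
Δp* = 0.5885 − 0.4265 = +0.1620.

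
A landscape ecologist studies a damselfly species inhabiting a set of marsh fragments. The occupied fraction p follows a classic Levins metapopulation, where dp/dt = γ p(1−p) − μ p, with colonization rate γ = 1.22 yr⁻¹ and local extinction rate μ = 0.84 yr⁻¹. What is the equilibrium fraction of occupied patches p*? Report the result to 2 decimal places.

At equilibrium, colonization balances extinction: γ·p*·(1−p*) = μ·p*.
So p* = 1 − μ/γ = 1 − 0.84/1.22 = 1 − 0.6885 = 0.3115.

0.31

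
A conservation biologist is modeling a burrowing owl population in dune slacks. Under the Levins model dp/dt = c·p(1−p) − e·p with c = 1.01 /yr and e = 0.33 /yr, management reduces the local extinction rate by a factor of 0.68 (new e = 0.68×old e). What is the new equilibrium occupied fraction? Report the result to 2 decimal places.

0.78

Before: p* = 1 − 0.33/1.01 = 0.6733.
After the change, c = 1.01, e = 0.2244, so p* = 1 − 0.2244/1.01 = 0.7778.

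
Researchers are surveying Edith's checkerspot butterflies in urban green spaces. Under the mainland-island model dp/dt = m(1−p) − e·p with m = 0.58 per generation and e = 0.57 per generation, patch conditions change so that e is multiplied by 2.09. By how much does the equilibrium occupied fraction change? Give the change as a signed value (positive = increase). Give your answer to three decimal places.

-0.177

Before: p* = 0.58/(0.58+0.57) = 0.5043.
After: m = 0.58, e = 1.1913; p* = 0.58/1.7713 = 0.3274.
Δp* = 0.3274 − 0.5043 = -0.1769.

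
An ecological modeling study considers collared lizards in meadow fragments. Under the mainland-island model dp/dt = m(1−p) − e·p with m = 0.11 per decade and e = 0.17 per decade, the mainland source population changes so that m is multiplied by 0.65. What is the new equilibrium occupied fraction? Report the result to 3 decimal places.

Before: p* = 0.11/(0.11+0.17) = 0.3929.
After: m = 0.0715, e = 0.17; p* = 0.0715/0.2415 = 0.2961.

0.296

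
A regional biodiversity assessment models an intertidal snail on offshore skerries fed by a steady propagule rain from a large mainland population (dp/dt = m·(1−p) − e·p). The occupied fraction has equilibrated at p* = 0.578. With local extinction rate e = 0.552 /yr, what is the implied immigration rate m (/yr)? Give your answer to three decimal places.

0.756

At equilibrium m(1−p*) = e·p*, so m = e·p*/(1−p*).
m = 0.552 × 0.578 / 0.4220 = 0.3191/0.4220 = 0.7561.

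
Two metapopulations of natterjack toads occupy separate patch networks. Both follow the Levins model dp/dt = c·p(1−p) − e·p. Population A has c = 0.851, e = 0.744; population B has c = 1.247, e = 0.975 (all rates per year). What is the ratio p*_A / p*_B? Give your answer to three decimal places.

0.576

A: p*_A = 1 − 0.744/0.851 = 0.1257.
B: p*_B = 1 − 0.975/1.247 = 0.2181.
p*_A / p*_B = 0.1257/0.2181 = 0.5764.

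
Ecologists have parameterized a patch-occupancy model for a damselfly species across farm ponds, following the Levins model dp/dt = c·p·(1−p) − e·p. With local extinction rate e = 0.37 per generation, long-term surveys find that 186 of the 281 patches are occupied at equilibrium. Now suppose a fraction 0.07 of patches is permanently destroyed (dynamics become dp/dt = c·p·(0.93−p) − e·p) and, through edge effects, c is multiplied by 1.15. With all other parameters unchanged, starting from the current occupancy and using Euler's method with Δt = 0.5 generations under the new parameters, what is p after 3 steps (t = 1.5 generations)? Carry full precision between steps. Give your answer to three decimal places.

Observed p* = 186/281 = 0.66192.
Balance c(1−p*) = e gives c = e/(1 − 0.66192) = 0.37/0.33808 = 1.09442.
Starting from p₀ = 0.66192; update p ← p + (dp/dt)·Δt with the new parameters.
p: 0.66192 → 0.65113  (Δp = -0.01079)
p: 0.65113 → 0.64494  (Δp = -0.00619)
p: 0.64494 → 0.64132  (Δp = -0.00362)

0.641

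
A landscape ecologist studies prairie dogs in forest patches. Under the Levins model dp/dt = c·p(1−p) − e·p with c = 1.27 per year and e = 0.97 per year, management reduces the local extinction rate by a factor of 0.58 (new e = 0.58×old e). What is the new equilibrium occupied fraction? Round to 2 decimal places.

0.56

Before: p* = 1 − 0.97/1.27 = 0.2362.
After the change, c = 1.27, e = 0.5626, so p* = 1 − 0.5626/1.27 = 0.5570.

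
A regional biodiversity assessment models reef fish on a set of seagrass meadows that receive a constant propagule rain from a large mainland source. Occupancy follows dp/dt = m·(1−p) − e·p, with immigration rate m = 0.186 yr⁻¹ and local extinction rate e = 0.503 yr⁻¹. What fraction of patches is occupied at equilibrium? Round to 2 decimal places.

0.27

At equilibrium the propagule rain into empty patches balances local extinction: m(1−p*) = e·p*.
p* = m/(m+e) = 0.186/(0.186+0.503) = 0.186/0.6890 = 0.2700.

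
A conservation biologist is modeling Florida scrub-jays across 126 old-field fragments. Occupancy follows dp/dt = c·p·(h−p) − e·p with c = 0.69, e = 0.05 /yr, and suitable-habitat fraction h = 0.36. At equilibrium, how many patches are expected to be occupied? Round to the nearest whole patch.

36

p* = h − e/c = 0.36 − 0.0725 = 0.2875.
Expected occupied patches = N × p* = 126 × 0.2875 = 36.23 ≈ 36.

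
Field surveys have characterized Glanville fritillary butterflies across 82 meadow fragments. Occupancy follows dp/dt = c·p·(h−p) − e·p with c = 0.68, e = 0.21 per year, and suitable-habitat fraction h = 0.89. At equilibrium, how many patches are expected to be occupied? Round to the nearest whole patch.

p* = h − e/c = 0.89 − 0.3088 = 0.5812.
Expected occupied patches = N × p* = 82 × 0.5812 = 47.66 ≈ 48.

48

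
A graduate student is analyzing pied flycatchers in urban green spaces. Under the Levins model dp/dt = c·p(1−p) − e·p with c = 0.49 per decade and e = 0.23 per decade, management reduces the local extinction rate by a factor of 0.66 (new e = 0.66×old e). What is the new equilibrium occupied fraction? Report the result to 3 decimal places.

Before: p* = 1 − 0.23/0.49 = 0.5306.
After the change, c = 0.49, e = 0.1518, so p* = 1 − 0.1518/0.49 = 0.6902.

0.690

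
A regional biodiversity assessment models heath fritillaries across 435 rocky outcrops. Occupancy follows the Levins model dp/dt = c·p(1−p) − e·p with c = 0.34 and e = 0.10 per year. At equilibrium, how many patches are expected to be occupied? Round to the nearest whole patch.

307

p* = 1 − e/c = 1 − 0.10/0.34 = 0.7059.
Expected occupied patches = N × p* = 435 × 0.7059 = 307.06 ≈ 307.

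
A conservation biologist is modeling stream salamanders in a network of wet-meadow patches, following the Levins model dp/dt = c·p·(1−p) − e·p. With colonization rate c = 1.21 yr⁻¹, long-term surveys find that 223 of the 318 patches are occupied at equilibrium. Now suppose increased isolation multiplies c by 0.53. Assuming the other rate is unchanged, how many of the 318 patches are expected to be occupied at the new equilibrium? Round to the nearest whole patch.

139

Observed p* = 223/318 = 0.70126.
Balance c(1−p*) = e gives e = 1.21×(1 − 0.70126) = 0.36148.
New p* = 1 − e/c = 1 − 0.36148/0.64130 = 0.43633.
Expected occupied = 318 × 0.43633 = 138.75 ≈ 139.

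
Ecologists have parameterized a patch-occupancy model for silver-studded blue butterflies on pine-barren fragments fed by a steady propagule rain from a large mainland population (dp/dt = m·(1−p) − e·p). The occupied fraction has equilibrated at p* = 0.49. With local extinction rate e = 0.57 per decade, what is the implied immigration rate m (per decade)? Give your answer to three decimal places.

0.548

At equilibrium m(1−p*) = e·p*, so m = e·p*/(1−p*).
m = 0.57 × 0.49 / 0.5100 = 0.2793/0.5100 = 0.5476.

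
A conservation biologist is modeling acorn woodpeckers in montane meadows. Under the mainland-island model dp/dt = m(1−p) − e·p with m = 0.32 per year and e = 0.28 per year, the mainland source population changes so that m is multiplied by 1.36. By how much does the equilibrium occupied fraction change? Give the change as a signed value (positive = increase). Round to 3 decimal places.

Before: p* = 0.32/(0.32+0.28) = 0.5333.
After: m = 0.4352, e = 0.28; p* = 0.4352/0.7152 = 0.6085.
Δp* = 0.6085 − 0.5333 = +0.0752.

0.075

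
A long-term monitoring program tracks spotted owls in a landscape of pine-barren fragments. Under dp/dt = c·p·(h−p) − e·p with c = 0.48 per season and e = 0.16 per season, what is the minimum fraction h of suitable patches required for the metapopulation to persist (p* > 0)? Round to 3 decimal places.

p* = h − e/c is positive only when h > e/c.
h_min = e/c = 0.16/0.48 = 0.3333.

0.333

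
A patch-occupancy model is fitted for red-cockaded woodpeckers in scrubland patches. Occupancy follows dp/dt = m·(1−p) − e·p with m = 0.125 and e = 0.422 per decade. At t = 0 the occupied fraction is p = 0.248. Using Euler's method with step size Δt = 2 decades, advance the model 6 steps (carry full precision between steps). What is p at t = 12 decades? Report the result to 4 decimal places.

Update rule: p ← p + [m·(1−p) − e·p]·Δt with Δt = 2.
  1  |  dp/dt·Δt = -0.021312  |  p_1 = 0.226688
  2  |  dp/dt·Δt = +0.002003  |  p_2 = 0.228691
  3  |  dp/dt·Δt = -0.000188  |  p_3 = 0.228503
  4  |  dp/dt·Δt = +0.000018  |  p_4 = 0.228521
  5  |  dp/dt·Δt = -0.000002  |  p_5 = 0.228519
  6  |  dp/dt·Δt = +0.000000  |  p_6 = 0.228519

0.2285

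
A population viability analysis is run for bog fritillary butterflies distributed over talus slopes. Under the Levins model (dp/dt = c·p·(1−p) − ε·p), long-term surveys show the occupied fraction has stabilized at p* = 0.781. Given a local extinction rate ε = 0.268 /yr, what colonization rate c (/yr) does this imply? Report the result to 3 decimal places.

At equilibrium c(1−p*) = ε, so c = ε/(1−p*).
c = 0.268/(1 − 0.781) = 0.268/0.2190 = 1.2237.

1.224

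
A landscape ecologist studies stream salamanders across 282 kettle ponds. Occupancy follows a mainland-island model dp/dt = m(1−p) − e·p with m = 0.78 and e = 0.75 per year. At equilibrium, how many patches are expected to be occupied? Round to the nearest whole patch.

144

p* = m/(m+e) = 0.78/1.5300 = 0.5098.
Expected occupied patches = N × p* = 282 × 0.5098 = 143.76 ≈ 144.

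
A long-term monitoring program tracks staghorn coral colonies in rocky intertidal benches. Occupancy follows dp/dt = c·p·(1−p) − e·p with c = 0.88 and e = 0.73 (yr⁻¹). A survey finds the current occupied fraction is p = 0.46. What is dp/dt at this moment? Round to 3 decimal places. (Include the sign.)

-0.117

Colonization term: c·p·(1−p) = 0.88×0.46×0.5400 = 0.21859.
Extinction term: e·p = 0.33580.
dp/dt = 0.21859 − 0.33580 = -0.11721.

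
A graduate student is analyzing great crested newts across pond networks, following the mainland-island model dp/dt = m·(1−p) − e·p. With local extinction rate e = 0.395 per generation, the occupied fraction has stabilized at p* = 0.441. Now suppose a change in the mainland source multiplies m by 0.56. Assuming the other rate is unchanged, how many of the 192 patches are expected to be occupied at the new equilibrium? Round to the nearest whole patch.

Balance m(1−p*) = e·p* gives m = e·p*/(1−p*) = 0.395×0.44100/0.55900 = 0.31162.
New p* = m/(m+e) = 0.17451/(0.17451+0.39500) = 0.30642.
Expected occupied = 192 × 0.30642 = 58.83 ≈ 59.

59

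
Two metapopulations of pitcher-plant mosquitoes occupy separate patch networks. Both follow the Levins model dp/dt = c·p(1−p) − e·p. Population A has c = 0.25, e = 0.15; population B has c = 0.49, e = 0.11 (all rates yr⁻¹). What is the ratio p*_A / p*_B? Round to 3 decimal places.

A: p*_A = 1 − 0.15/0.25 = 0.4000.
B: p*_B = 1 − 0.11/0.49 = 0.7755.
p*_A / p*_B = 0.4000/0.7755 = 0.5158.

0.516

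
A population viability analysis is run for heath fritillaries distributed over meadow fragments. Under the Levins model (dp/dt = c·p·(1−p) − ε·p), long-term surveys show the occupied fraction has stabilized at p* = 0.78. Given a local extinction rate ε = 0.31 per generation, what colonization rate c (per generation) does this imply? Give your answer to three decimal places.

1.409

At equilibrium c(1−p*) = ε, so c = ε/(1−p*).
c = 0.31/(1 − 0.78) = 0.31/0.2200 = 1.4091.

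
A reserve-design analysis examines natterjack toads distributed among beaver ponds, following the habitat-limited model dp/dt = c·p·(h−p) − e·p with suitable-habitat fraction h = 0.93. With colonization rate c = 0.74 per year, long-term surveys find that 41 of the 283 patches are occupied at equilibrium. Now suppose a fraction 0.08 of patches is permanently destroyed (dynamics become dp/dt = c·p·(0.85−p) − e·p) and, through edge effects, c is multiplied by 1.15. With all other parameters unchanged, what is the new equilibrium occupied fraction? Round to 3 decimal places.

Observed p* = 41/283 = 0.14488.
Balance c(h−p*) = e gives e = 0.74×(0.93 − 0.14488) = 0.58099.
New p* = 0.85 − e/c = 0.85 − 0.58099/0.85100 = 0.16729.

0.167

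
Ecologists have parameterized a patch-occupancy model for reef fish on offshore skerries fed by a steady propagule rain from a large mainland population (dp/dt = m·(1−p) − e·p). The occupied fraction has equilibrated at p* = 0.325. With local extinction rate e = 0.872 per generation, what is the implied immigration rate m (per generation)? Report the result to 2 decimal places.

At equilibrium m(1−p*) = e·p*, so m = e·p*/(1−p*).
m = 0.872 × 0.325 / 0.6750 = 0.2834/0.6750 = 0.4199.

0.42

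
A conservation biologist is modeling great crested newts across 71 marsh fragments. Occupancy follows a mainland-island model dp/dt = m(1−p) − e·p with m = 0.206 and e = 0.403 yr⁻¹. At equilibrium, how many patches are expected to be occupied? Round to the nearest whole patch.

p* = m/(m+e) = 0.206/0.6090 = 0.3383.
Expected occupied patches = N × p* = 71 × 0.3383 = 24.02 ≈ 24.

24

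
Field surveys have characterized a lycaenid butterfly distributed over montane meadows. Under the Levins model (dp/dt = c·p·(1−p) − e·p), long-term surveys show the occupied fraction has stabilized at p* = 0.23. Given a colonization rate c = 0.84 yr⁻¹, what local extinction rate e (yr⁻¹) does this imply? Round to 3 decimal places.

0.647

At equilibrium c(1−p*) = e.
e = 0.84 × (1 − 0.23) = 0.84 × 0.7700 = 0.6468.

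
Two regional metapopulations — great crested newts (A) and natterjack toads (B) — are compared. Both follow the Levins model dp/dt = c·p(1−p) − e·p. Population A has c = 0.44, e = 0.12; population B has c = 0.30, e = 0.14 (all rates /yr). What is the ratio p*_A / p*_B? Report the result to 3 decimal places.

A: p*_A = 1 − 0.12/0.44 = 0.7273.
B: p*_B = 1 − 0.14/0.30 = 0.5333.
p*_A / p*_B = 0.7273/0.5333 = 1.3636.

1.364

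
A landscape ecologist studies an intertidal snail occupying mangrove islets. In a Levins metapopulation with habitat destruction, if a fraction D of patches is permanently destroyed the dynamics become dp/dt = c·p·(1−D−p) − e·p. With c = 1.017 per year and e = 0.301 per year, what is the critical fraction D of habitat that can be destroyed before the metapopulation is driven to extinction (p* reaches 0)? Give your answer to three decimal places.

The nontrivial equilibrium is p* = (1−D) − e/c; extinction occurs when this hits zero.
So D_crit = 1 − e/c = 1 − 0.301/1.017 = 1 − 0.2960 = 0.7040.
Note this equals the original equilibrium occupancy — the Levins extinction-debt result.

0.704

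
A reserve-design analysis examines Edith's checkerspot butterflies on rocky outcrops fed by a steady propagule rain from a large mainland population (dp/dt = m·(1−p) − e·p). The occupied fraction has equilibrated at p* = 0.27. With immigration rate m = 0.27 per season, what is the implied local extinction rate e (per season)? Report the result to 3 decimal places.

0.730

At equilibrium m(1−p*) = e·p*, so e = m(1−p*)/p*.
e = 0.27 × 0.7300 / 0.27 = 0.7300.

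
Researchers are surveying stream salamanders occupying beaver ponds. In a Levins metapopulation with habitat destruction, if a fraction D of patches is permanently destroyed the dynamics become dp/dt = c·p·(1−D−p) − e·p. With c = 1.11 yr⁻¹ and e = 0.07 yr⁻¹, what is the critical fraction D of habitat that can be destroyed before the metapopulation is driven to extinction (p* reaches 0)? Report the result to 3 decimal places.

The nontrivial equilibrium is p* = (1−D) − e/c; extinction occurs when this hits zero.
So D_crit = 1 − e/c = 1 − 0.07/1.11 = 1 − 0.0631 = 0.9369.
This equals the undisturbed p*, a classic result of Lande's extension.

0.937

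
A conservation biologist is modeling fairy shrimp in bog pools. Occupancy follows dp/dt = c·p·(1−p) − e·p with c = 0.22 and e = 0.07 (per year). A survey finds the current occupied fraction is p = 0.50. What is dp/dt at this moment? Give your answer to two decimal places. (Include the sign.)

Colonization term: c·p·(1−p) = 0.22×0.50×0.5000 = 0.05500.
Extinction term: e·p = 0.03500.
dp/dt = 0.05500 − 0.03500 = 0.02000.

0.02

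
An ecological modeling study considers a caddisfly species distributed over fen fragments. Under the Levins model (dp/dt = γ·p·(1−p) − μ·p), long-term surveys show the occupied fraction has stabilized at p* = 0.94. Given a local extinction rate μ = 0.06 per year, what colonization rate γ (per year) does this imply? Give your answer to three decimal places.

At equilibrium γ(1−p*) = μ, so γ = μ/(1−p*).
γ = 0.06/(1 − 0.94) = 0.06/0.0600 = 1.0000.

1.000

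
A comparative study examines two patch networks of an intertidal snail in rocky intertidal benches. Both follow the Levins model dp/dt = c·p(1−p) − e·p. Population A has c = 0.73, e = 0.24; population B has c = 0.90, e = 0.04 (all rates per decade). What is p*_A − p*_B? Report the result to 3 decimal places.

-0.284

A: p*_A = 1 − 0.24/0.73 = 0.6712.
B: p*_B = 1 − 0.04/0.90 = 0.9556.
p*_A − p*_B = 0.6712 − 0.9556 = -0.2843.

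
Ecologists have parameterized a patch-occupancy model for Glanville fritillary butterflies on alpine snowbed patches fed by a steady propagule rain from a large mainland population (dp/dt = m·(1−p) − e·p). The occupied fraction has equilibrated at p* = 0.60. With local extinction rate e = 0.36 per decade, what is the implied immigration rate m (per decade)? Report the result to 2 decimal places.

At equilibrium m(1−p*) = e·p*, so m = e·p*/(1−p*).
m = 0.36 × 0.60 / 0.4000 = 0.2160/0.4000 = 0.5400.

0.54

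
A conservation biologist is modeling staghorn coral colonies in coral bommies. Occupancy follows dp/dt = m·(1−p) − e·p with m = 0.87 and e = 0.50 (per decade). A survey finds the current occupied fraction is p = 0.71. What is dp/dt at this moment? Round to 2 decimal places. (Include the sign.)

-0.10

Colonization term: m·(1−p) = 0.87×0.2900 = 0.25230.
Extinction term: e·p = 0.35500.
dp/dt = 0.25230 − 0.35500 = -0.10270.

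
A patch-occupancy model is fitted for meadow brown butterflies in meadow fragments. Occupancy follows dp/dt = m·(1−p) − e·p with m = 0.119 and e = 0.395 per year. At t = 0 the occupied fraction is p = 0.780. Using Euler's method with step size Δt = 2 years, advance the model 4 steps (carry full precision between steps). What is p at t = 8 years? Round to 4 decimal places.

Update rule: p ← p + [m·(1−p) − e·p]·Δt with Δt = 2.
p: 0.78000 → 0.21616  (Δp = -0.56384)
p: 0.21616 → 0.23195  (Δp = +0.01579)
p: 0.23195 → 0.23151  (Δp = -0.00044)
p: 0.23151 → 0.23152  (Δp = +0.00001)

0.2315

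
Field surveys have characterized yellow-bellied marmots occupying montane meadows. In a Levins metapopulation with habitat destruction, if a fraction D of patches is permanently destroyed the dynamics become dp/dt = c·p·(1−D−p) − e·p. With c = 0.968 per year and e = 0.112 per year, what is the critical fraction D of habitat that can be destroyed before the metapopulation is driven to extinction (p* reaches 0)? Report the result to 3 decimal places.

0.884

The nontrivial equilibrium is p* = (1−D) − e/c; extinction occurs when this hits zero.
So D_crit = 1 − e/c = 1 − 0.112/0.968 = 1 − 0.1157 = 0.8843.
Note this equals the original equilibrium occupancy — the Levins extinction-debt result.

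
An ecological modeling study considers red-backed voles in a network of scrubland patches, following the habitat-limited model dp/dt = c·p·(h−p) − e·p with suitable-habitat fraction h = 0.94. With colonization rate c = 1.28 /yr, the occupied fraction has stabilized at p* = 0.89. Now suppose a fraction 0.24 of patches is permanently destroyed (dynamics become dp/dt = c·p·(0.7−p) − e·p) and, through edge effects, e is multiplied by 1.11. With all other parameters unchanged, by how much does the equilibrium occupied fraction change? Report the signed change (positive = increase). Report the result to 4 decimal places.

Balance c(h−p*) = e gives e = 1.28×(0.94 − 0.89000) = 0.06400.
New p* = 0.7 − e/c = 0.7 − 0.07104/1.28000 = 0.64450.
Δp* = 0.64450 − 0.89000 = -0.24550.

-0.2455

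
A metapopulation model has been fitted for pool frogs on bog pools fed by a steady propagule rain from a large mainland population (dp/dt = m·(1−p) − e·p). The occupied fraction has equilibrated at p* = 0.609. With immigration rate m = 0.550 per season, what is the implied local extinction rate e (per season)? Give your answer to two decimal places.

0.35

At equilibrium m(1−p*) = e·p*, so e = m(1−p*)/p*.
e = 0.550 × 0.3910 / 0.609 = 0.3531.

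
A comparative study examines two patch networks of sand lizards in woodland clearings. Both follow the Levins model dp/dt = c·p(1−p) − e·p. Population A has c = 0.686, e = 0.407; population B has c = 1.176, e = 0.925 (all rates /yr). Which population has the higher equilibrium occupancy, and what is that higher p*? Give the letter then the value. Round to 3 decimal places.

A: p*_A = 1 − 0.407/0.686 = 0.4067.
B: p*_B = 1 − 0.925/1.176 = 0.2134.
A is higher at 0.4067.

A, 0.407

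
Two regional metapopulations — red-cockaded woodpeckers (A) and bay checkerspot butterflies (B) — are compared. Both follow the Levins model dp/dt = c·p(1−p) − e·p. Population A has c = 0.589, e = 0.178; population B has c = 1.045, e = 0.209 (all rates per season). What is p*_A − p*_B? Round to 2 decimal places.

A: p*_A = 1 − 0.178/0.589 = 0.6978.
B: p*_B = 1 − 0.209/1.045 = 0.8000.
p*_A − p*_B = 0.6978 − 0.8000 = -0.1022.

-0.10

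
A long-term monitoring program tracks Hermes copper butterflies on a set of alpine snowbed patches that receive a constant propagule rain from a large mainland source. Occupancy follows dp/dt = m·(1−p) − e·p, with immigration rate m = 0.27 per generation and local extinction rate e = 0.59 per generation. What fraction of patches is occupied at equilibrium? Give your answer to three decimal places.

0.314

Setting dp/dt = 0: m − m·p* = e·p*, so m = (m+e)·p*.
p* = m/(m+e) = 0.27/(0.27+0.59) = 0.27/0.8600 = 0.3140.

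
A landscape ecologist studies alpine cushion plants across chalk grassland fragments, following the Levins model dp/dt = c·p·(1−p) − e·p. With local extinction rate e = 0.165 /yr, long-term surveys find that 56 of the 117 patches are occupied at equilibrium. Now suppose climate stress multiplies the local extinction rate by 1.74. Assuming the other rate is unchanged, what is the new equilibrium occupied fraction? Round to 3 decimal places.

0.093

Observed p* = 56/117 = 0.47863.
Balance c(1−p*) = e gives c = e/(1 − 0.47863) = 0.165/0.52137 = 0.31647.
New p* = 1 − e/c = 1 − 0.28710/0.31647 = 0.09281.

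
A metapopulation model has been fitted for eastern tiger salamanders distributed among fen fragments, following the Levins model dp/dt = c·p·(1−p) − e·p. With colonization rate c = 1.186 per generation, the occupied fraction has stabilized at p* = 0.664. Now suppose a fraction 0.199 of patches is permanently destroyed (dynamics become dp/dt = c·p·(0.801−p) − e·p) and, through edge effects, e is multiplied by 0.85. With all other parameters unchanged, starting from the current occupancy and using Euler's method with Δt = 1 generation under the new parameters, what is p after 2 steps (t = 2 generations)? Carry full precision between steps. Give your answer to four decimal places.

0.5265

Balance c(1−p*) = e gives e = 1.186×(1 − 0.66400) = 0.39850.
Starting from p₀ = 0.66400; update p ← p + (dp/dt)·Δt with the new parameters.
t = 1: p = 0.66400 + (-0.11702) = 0.54698
t = 2: p = 0.54698 + (-0.02048) = 0.52649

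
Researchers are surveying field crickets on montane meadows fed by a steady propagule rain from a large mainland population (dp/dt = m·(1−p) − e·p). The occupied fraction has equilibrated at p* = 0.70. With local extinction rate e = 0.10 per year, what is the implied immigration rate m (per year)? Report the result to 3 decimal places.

At equilibrium m(1−p*) = e·p*, so m = e·p*/(1−p*).
m = 0.10 × 0.70 / 0.3000 = 0.0700/0.3000 = 0.2333.

0.233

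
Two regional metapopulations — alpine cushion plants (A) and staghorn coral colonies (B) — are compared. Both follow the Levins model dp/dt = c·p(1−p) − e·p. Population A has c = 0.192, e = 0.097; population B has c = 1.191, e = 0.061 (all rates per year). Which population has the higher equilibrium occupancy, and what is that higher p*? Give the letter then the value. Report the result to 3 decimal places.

B, 0.949

A: p*_A = 1 − 0.097/0.192 = 0.4948.
B: p*_B = 1 − 0.061/1.191 = 0.9488.
B is higher at 0.9488.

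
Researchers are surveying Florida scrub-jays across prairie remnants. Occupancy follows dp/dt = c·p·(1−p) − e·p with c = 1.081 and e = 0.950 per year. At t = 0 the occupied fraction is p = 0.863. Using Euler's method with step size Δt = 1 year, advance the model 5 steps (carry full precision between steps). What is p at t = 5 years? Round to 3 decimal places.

Update rule: p ← p + [c·p·(1−p) − e·p]·Δt with Δt = 1.
step 1: Δp = -0.69204, p = 0.17096
step 2: Δp = -0.00920, p = 0.16176
step 3: Δp = -0.00710, p = 0.15466
step 4: Δp = -0.00560, p = 0.14907
step 5: Δp = -0.00449, p = 0.14457

0.145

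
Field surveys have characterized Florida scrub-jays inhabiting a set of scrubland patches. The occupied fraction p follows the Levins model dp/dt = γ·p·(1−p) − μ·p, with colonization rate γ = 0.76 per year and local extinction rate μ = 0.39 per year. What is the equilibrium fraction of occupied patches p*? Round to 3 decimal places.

At equilibrium, colonization balances extinction: γ·p*·(1−p*) = μ·p*.
So p* = 1 − μ/γ = 1 − 0.39/0.76 = 1 − 0.5132 = 0.4868.

0.487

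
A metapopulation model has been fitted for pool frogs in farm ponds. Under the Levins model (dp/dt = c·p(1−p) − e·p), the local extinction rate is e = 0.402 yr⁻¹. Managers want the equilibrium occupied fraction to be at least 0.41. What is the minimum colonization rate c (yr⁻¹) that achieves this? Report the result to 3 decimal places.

p* = 1 − e/c ≥ 0.41 requires e/c ≤ 0.5900, i.e. c ≥ e/0.5900.
c_min = 0.402/0.5900 = 0.6814.

0.681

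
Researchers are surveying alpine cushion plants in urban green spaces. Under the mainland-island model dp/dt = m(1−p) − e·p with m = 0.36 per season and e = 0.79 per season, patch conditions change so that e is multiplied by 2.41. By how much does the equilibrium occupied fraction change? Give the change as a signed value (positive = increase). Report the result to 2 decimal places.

Before: p* = 0.36/(0.36+0.79) = 0.3130.
After: m = 0.36, e = 1.9039; p* = 0.36/2.2639 = 0.1590.
Δp* = 0.1590 − 0.3130 = -0.1540.

-0.15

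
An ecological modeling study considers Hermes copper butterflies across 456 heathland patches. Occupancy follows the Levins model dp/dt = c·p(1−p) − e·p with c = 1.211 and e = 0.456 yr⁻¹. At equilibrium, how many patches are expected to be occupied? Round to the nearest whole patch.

284

p* = 1 − e/c = 1 − 0.456/1.211 = 0.6235.
Expected occupied patches = N × p* = 456 × 0.6235 = 284.29 ≈ 284.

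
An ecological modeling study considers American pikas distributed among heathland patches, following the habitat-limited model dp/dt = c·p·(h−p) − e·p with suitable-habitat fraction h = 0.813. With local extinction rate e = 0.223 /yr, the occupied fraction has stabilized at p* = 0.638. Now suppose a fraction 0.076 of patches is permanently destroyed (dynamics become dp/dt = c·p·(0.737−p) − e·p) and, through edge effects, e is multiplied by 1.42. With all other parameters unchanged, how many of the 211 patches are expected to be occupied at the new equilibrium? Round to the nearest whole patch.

103

Balance c(h−p*) = e gives c = e/(0.813 − 0.63800) = 0.223/0.17500 = 1.27429.
New p* = 0.737 − e/c = 0.737 − 0.31666/1.27429 = 0.48850.
Expected occupied = 211 × 0.48850 = 103.07 ≈ 103.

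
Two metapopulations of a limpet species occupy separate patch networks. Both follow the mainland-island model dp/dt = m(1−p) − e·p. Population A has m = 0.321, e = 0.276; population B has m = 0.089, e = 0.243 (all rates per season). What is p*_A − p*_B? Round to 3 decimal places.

A: p*_A = m/(m+e) = 0.321/0.5970 = 0.5377.
B: p*_B = 0.089/0.3320 = 0.2681.
p*_A − p*_B = 0.5377 − 0.2681 = 0.2696.

0.270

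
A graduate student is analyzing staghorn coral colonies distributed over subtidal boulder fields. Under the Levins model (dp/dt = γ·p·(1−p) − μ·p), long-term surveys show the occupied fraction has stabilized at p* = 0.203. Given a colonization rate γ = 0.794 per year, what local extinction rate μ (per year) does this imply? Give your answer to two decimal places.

0.63

At equilibrium γ(1−p*) = μ.
μ = 0.794 × (1 − 0.203) = 0.794 × 0.7970 = 0.6328.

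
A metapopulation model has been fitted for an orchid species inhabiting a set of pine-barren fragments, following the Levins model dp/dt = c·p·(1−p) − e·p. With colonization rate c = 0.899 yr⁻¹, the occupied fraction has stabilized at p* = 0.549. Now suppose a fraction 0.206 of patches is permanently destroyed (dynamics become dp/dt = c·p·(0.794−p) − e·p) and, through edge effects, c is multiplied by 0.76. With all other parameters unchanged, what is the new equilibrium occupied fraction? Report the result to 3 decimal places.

Balance c(1−p*) = e gives e = 0.899×(1 − 0.54900) = 0.40545.
New p* = 0.794 − e/c = 0.794 − 0.40545/0.68324 = 0.20058.

0.201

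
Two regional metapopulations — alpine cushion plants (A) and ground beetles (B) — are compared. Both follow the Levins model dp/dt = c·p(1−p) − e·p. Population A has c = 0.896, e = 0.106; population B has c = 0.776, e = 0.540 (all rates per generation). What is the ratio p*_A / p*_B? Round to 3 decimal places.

A: p*_A = 1 − 0.106/0.896 = 0.8817.
B: p*_B = 1 − 0.540/0.776 = 0.3041.
p*_A / p*_B = 0.8817/0.3041 = 2.8991.

2.899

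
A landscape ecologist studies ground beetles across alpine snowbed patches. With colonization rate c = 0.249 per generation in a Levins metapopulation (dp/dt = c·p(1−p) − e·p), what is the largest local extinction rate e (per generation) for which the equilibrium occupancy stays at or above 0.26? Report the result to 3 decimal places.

0.184

1 − e/c ≥ 0.26 ⇒ e ≤ c(1 − 0.26) = 0.249 × 0.7400.
e_max = 0.1843.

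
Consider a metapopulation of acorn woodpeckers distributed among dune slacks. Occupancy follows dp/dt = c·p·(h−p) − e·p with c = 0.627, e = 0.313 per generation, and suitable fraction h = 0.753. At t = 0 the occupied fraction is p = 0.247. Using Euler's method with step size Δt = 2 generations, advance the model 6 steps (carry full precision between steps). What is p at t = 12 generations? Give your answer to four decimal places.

Update rule: p ← p + [c·p·(h−p) − e·p]·Δt with Δt = 2.
  1  |  dp/dt·Δt = +0.002105  |  p_1 = 0.249105
  2  |  dp/dt·Δt = +0.001466  |  p_2 = 0.250571
  3  |  dp/dt·Δt = +0.001014  |  p_3 = 0.251585
  4  |  dp/dt·Δt = +0.000698  |  p_4 = 0.252283
  5  |  dp/dt·Δt = +0.000479  |  p_5 = 0.252762
  6  |  dp/dt·Δt = +0.000328  |  p_6 = 0.253090

0.2531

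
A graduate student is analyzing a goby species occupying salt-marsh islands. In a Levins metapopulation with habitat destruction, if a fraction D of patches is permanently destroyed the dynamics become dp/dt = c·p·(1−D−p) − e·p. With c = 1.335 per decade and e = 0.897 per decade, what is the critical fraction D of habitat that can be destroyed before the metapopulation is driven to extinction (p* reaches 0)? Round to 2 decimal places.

The nontrivial equilibrium is p* = (1−D) − e/c; extinction occurs when this hits zero.
So D_crit = 1 − e/c = 1 − 0.897/1.335 = 1 − 0.6719 = 0.3281.
This equals the undisturbed p*, a classic result of Lande's extension.

0.33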